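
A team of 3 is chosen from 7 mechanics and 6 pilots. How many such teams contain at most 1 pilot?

Split by how many pilots are chosen (0 through 1).
Sum: C(6,0)·C(7,3) + C(6,1)·C(7,2) = 35 + 126 = 161.

161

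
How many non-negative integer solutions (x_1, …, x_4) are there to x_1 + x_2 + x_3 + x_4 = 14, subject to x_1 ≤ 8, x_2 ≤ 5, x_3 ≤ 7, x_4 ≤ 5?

Ignoring the caps, the number of non-negative solutions to x_1+…+x_4 = 14 is C(17,3) = 680.
Subtract solutions that violate a single cap (substitute x_i' = x_i − (cap_i+1)): x_1 ≥ 9 gives C(8,3) = 56; x_2 ≥ 6 gives C(11,3) = 165; x_3 ≥ 8 gives C(9,3) = 84; x_4 ≥ 6 gives C(11,3) = 165. Together 470.
Add back pairs where two caps are both exceeded: 0 + 0 + 0 + 1 + 10 + 1 = 12.
By inclusion–exclusion the count is 680 − 470 + 12 = 222.

222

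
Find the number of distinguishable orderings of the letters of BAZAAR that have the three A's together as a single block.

Treat the 3 copies of A as a single block. The multiset to arrange is then {AAA, B, R, Z}, 4 items in all.
All 4 items are distinct, so there are (4)! = 24 arrangements.

24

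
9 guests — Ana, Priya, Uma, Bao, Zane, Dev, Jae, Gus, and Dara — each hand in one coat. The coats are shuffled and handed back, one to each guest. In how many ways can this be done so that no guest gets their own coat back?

This is the derangement count D_9: permutations of 9 items with no fixed point.
By inclusion–exclusion this is Σ_{j=0}^{9} (−1)^j C(9,j)·(9−j)!.
Computing: 362880 − 362880 + 181440 − 60480 + 15120 − 3024 + 504 − 72 + 9 − 1 = 133496.

133496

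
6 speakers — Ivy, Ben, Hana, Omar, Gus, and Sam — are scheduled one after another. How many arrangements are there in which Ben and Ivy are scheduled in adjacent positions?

240

Treat {Ben, Ivy} as a single unit. There are 5 units to order, and the pair itself can be ordered 2 ways.
That gives 2 × 5! = 2 × 120 = 240.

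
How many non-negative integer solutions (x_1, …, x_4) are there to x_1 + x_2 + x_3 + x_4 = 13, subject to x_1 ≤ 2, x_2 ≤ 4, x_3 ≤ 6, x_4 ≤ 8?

Without the upper bounds there are C(16,3) = 560 ways to split 13 among 4 variables.
Subtract solutions that violate a single cap (substitute x_i' = x_i − (cap_i+1)): x_1 ≥ 3 gives C(13,3) = 286; x_2 ≥ 5 gives C(11,3) = 165; x_3 ≥ 7 gives C(9,3) = 84; x_4 ≥ 9 gives C(7,3) = 35. Together 570.
Add back pairs where two caps are both exceeded: 56 + 20 + 4 + 4 + 0 + 0 = 84.
By inclusion–exclusion the count is 560 − 570 + 84 = 74.

74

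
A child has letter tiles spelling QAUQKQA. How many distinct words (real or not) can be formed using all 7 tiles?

420

The 7 letters of QAUQKQA have repeats: A appearing twice and Q appearing 3 times.
The number of distinct arrangements is 7!/(3!·2!) = 5040/12 = 420.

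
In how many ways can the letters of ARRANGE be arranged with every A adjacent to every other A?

360

Treat the 2 copies of A as a single block. The multiset to arrange is then {AA, E, G, N, R, R}, 6 items in all.
That gives (6)!/(2!) = 360 arrangements.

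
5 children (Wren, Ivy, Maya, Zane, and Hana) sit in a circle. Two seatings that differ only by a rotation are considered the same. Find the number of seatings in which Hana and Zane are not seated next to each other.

12

All circular seatings of 5 people number (4)! = 24.
Those with Hana next to Zane: fuse the pair into one unit and seat 4 units around a circle — 2·(3)! = 12.
Subtracting, 24 − 12 = 12.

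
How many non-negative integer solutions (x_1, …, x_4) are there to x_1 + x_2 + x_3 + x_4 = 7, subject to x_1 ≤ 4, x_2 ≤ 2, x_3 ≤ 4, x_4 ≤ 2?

34

Ignoring the caps, the number of non-negative solutions to x_1+…+x_4 = 7 is C(10,3) = 120.
Subtract solutions that violate a single cap (substitute x_i' = x_i − (cap_i+1)): x_1 ≥ 5 gives C(5,3) = 10; x_2 ≥ 3 gives C(7,3) = 35; x_3 ≥ 5 gives C(5,3) = 10; x_4 ≥ 3 gives C(7,3) = 35. Together 90.
Add back pairs where two caps are both exceeded: 0 + 0 + 0 + 0 + 4 + 0 = 4.
By inclusion–exclusion the count is 120 − 90 + 4 = 34.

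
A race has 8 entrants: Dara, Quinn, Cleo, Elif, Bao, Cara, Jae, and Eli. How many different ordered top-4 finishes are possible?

1680

There are 8 choices for 1st place, 7 for 2nd, and so on down to 5 for position 4.
That gives 8 × 7 × 6 × 5 = 1680.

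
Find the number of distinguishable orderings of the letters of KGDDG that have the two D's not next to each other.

18

There are 5!/(2!·2!) = 30 arrangements of KGDDG in total.
Arrangements with the D's together: treat DD as one letter, giving (4)!/(2!) = 12.
Subtracting, 30 − 12 = 18 arrangements keep the D's apart.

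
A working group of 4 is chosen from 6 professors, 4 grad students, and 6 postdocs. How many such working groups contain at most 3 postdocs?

1805

Split by how many postdocs are chosen (0 through 3).
Sum: C(6,0)·C(10,4) + C(6,1)·C(10,3) + C(6,2)·C(10,2) + C(6,3)·C(10,1) = 210 + 720 + 675 + 200 = 1805.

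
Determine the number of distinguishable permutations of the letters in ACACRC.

The 6 letters of ACACRC have repeats: A appearing twice and C appearing 3 times.
So there are 6! / (3!·2!) = 60 distinguishable arrangements.

60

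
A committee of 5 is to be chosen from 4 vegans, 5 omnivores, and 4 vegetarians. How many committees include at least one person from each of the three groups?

980

Unrestricted: C(13,5) = 1287 ways to pick any 5 of the 13.
Selections missing a whole group: no vegans → C(9,5) = 126; no omnivores → C(8,5) = 56; no vegetarians → C(9,5) = 126.
Add back selections omitting two groups (i.e. drawn from a single group): C(4,5) + C(5,5) + C(4,5) = 1.
By inclusion–exclusion: 1287 − 308 + 1 = 980.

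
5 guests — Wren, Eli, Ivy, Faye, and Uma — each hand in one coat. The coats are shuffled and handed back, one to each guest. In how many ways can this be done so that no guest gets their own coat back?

44

Let Aᵢ be the assignments in which guest i gets their own coat. We want the size of the complement of A₁∪…∪A_5.
By inclusion–exclusion this is Σ_{j=0}^{5} (−1)^j C(5,j)·(5−j)!.
Computing: 120 − 120 + 60 − 20 + 5 − 1 = 44.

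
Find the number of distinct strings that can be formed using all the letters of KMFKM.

The 5 letters of KMFKM have repeats: K appearing twice and M appearing twice.
The number of distinct arrangements is 5!/(2!·2!) = 120/4 = 30.

30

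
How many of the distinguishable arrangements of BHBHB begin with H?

4

With the first slot taken by H, it remains to arrange the other 4 letters (BBHB).
Those 4 letters have B appearing 3 times, giving (4)!/(3!) = 4.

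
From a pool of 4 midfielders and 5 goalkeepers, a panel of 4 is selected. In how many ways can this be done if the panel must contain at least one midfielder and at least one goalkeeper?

120

With no constraint there are C(9,4) = 126 possible selections.
Selections missing a whole group: no midfielders → C(5,4) = 5; no goalkeepers → C(4,4) = 1.
Both groups omitted at once is impossible, so 126 − 6 = 120.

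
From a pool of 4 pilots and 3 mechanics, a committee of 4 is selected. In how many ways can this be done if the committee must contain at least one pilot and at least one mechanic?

Total 4-person selections from all 7: C(7,4) = 35.
Subtract selections that omit an entire group: no pilots → C(3,4) = 0; no mechanics → C(4,4) = 1.
Both groups omitted at once is impossible, so 35 − 1 = 34.

34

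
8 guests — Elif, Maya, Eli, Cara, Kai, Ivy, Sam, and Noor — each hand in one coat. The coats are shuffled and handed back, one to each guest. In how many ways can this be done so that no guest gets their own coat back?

14833

This is the derangement count D_8: permutations of 8 items with no fixed point.
By inclusion–exclusion this is Σ_{j=0}^{8} (−1)^j C(8,j)·(8−j)!.
Computing: 40320 − 40320 + 20160 − 6720 + 1680 − 336 + 56 − 8 + 1 = 14833.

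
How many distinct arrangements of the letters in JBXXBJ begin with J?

30

With the first slot taken by J, it remains to arrange the other 5 letters (BXXBJ).
Those 5 letters have B appearing twice and X appearing twice, giving (5)!/(2!·2!) = 30.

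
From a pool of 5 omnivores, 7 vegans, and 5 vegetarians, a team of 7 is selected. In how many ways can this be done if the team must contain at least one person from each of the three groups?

17745

Total 7-person selections from all 17: C(17,7) = 19448.
Selections missing a whole group: no omnivores → C(12,7) = 792; no vegans → C(10,7) = 120; no vegetarians → C(12,7) = 792.
Add back selections omitting two groups (i.e. drawn from a single group): C(5,7) + C(7,7) + C(5,7) = 1.
By inclusion–exclusion: 19448 − 1704 + 1 = 17745.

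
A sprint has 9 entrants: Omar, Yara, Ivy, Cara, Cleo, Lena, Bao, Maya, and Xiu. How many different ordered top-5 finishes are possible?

15120

This is an ordered selection of 5 from 9: P(9,5).
That gives 9 × 8 × 7 × 6 × 5 = 15120.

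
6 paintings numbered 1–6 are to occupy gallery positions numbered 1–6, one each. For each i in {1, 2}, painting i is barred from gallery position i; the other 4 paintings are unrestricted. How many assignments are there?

Let Aᵢ (for i ∈ {1, 2}) be the placements that put painting i in its forbidden gallery position. Any j of these fix j positions, leaving (6−j)! ways to fill the rest, and there are C(2,j) ways to pick which j.
By inclusion–exclusion, the number of valid placements is Σ_{j=0}^{2} (−1)^j C(2,j)·(6−j)!.
Computing: 720 − 240 + 24 = 504.

504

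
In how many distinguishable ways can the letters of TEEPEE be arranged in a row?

Letter multiplicities in TEEPEE: E×4, P×1, T×1.
Dividing 6! = 720 by 4! = 24 for the repeated letters gives 30.

30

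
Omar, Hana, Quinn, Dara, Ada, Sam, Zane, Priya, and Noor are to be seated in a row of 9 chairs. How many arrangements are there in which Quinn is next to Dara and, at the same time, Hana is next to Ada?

20160

Treat {Quinn,Dara} as one block (2 orders) and {Hana,Ada} as another (2 orders).
That leaves 7 units to arrange: 2 × 2 × 7! = 4 × 5040 = 20160.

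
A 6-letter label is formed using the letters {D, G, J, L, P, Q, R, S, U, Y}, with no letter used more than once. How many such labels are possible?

151200

This is a permutation of 6 out of 10: P(10,6) = 10!/4!.
That product is 10 × 9 × 8 × 7 × 6 × 5 = 151200.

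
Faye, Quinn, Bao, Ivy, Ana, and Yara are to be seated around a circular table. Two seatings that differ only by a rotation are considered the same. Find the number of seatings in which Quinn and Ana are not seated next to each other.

72

Without the restriction there are (5)! = 120 seatings.
Those with Quinn next to Ana: fuse the pair into one unit and seat 5 units around a circle — 2·(4)! = 48.
Subtracting, 120 − 48 = 72.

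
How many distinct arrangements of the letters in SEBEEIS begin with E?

With the first slot taken by E, it remains to arrange the other 6 letters (SBEEIS).
Those 6 letters have E appearing twice and S appearing twice, giving (6)!/(2!·2!) = 180.

180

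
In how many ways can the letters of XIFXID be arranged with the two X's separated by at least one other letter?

Total arrangements of XIFXID: 6!/(2!·2!) = 180.
If the two X's are adjacent, glue them into one block, leaving 5 items to arrange: (5)!/(2!) = 60 ways.
Hence 180 − 60 = 120.

120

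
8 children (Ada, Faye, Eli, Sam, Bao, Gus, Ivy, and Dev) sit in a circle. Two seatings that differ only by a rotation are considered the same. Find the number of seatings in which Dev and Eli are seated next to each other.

1440

Glue Dev and Eli into a block (2 internal orders). Seating 7 units around a circle gives (6)! arrangements.
So 2 × (6)! = 2 × 720 = 1440.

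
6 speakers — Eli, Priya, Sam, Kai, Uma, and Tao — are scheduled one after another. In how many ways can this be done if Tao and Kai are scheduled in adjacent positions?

Treat {Tao, Kai} as a single unit. There are 5 units to order, and the pair itself can be ordered 2 ways.
That gives 2 × 5! = 2 × 120 = 240.

240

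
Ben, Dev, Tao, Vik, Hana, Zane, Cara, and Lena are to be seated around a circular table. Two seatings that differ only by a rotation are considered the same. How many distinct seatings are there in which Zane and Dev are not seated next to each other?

3600

All circular seatings of 8 people number (7)! = 5040.
Those with Zane next to Dev: fuse the pair into one unit and seat 7 units around a circle — 2·(6)! = 1440.
Subtracting, 5040 − 1440 = 3600.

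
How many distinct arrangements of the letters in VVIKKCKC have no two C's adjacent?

There are 8!/(3!·2!·2!) = 1680 arrangements of VVIKKCKC in total.
If the two C's are adjacent, glue them into one block, leaving 7 items to arrange: (7)!/(3!·2!) = 420 ways.
Hence 1680 − 420 = 1260.

1260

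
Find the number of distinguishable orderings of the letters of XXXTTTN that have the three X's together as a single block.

Treat the 3 copies of X as a single block. The multiset to arrange is then {XXX, N, T, T, T}, 5 items in all.
That gives (5)!/(3!) = 20 arrangements.

20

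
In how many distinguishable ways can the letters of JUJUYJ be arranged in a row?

The 6 letters of JUJUYJ have repeats: J appearing 3 times and U appearing twice.
The number of distinct arrangements is 6!/(3!·2!) = 720/12 = 60.

60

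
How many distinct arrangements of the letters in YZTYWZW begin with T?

With the first slot taken by T, it remains to arrange the other 6 letters (YZYWZW).
Those 6 letters have W appearing twice, Y appearing twice, and Z appearing twice, giving (6)!/(2!·2!·2!) = 90.

90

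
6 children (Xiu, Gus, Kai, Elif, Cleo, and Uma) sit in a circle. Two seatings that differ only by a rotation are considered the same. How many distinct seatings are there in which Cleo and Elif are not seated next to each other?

All circular seatings of 6 people number (5)! = 120.
Seatings with Cleo beside Elif: treat them as a block with 2 internal orders, giving 2 × (4)! = 48.
Subtracting, 120 − 48 = 72.

72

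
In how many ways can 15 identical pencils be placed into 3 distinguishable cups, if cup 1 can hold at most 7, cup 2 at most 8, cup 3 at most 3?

By stars and bars, unrestricted non-negative solutions to x_1+…+x_3 = 15 number C(15+2,2) = 136.
Subtract solutions that violate a single cap (substitute x_i' = x_i − (cap_i+1)): x_1 ≥ 8 gives C(9,2) = 36; x_2 ≥ 9 gives C(8,2) = 28; x_3 ≥ 4 gives C(13,2) = 78. Together 142.
Add back pairs where two caps are both exceeded: 0 + 10 + 6 = 16.
By inclusion–exclusion the count is 136 − 142 + 16 = 10.

10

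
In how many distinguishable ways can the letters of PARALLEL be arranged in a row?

The 8 letters of PARALLEL have repeats: A appearing twice and L appearing 3 times.
So there are 8! / (3!·2!) = 3360 distinguishable arrangements.

3360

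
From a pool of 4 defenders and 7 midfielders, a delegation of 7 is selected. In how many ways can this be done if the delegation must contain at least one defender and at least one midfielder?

329

With no constraint there are C(11,7) = 330 possible selections.
Selections missing a whole group: no defenders → C(7,7) = 1; no midfielders → C(4,7) = 0.
Both groups omitted at once is impossible, so 330 − 1 = 329.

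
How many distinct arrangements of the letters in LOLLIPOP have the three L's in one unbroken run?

Treat the 3 copies of L as a single block. The multiset to arrange is then {LLL, I, O, O, P, P}, 6 items in all.
That gives (6)!/(2!·2!) = 180 arrangements.

180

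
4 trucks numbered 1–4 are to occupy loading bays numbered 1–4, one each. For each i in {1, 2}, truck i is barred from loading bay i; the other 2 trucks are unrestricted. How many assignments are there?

Let Aᵢ (for i ∈ {1, 2}) be the placements that put truck i in its forbidden loading bay. Any j of these fix j positions, leaving (4−j)! ways to fill the rest, and there are C(2,j) ways to pick which j.
By inclusion–exclusion, the number of valid placements is Σ_{j=0}^{2} (−1)^j C(2,j)·(4−j)!.
Computing: 24 − 12 + 2 = 14.

14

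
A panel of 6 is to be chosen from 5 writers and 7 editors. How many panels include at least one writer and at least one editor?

Unrestricted: C(12,6) = 924 ways to pick any 6 of the 12.
Selections missing a whole group: no writers → C(7,6) = 7; no editors → C(5,6) = 0.
Both groups omitted at once is impossible, so 924 − 7 = 917.

917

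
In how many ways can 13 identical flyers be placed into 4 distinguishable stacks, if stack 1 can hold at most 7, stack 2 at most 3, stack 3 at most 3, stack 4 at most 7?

80

Ignoring the caps, the number of non-negative solutions to x_1+…+x_4 = 13 is C(16,3) = 560.
Subtract solutions that violate a single cap (substitute x_i' = x_i − (cap_i+1)): x_1 ≥ 8 gives C(8,3) = 56; x_2 ≥ 4 gives C(12,3) = 220; x_3 ≥ 4 gives C(12,3) = 220; x_4 ≥ 8 gives C(8,3) = 56. Together 552.
Add back pairs where two caps are both exceeded: 4 + 4 + 0 + 56 + 4 + 4 = 72.
By inclusion–exclusion the count is 560 − 552 + 72 = 80.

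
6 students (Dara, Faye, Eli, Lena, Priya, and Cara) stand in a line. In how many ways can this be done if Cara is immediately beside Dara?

Glue Cara and Dara into one block (2 internal orders), leaving 5 units to arrange in a row.
So the count is 2·(5)! = 240.

240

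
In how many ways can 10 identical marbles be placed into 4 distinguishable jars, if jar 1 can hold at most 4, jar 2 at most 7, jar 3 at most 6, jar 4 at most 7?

Without the upper bounds there are C(13,3) = 286 ways to split 10 among 4 jars.
Subtract solutions that violate a single cap (substitute x_i' = x_i − (cap_i+1)): x_1 ≥ 5 gives C(8,3) = 56; x_2 ≥ 8 gives C(5,3) = 10; x_3 ≥ 7 gives C(6,3) = 20; x_4 ≥ 8 gives C(5,3) = 10. Together 96.
No two caps can be exceeded simultaneously, so the pair terms are all 0.
By inclusion–exclusion the count is 286 − 96 + 0 = 190.

190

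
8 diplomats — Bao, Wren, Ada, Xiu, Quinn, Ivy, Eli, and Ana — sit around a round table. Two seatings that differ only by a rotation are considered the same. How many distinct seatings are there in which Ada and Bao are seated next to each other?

Glue Ada and Bao into a block (2 internal orders). Seating 7 units around a circle gives (6)! arrangements.
So 2 × (6)! = 2 × 720 = 1440.

1440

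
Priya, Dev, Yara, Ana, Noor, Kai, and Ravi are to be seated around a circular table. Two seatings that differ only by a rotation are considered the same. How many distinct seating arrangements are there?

720

Around a circle, 7 distinct people have 7!/7 = (6)! = 720 rotationally distinct seatings.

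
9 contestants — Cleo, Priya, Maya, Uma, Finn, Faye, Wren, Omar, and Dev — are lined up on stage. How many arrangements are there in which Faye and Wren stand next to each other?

80640

Place the 7 others and the Faye-Wren pair as 8 objects in a line; the pair has 2 internal arrangements.
So the count is 2·(8)! = 80640.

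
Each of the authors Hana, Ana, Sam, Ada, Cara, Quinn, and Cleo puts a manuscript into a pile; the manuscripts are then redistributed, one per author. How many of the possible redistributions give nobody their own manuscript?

1854

This is the derangement count D_7: permutations of 7 items with no fixed point.
By inclusion–exclusion this is Σ_{j=0}^{7} (−1)^j C(7,j)·(7−j)!.
Computing: 5040 − 5040 + 2520 − 840 + 210 − 42 + 7 − 1 = 1854.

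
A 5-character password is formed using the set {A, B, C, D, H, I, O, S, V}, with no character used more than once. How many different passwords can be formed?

15120

This is a permutation of 5 out of 9: P(9,5) = 9!/4!.
That product is 9 × 8 × 7 × 6 × 5 = 15120.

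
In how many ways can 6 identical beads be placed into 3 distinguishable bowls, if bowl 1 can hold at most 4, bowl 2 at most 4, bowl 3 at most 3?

Ignoring the caps, the number of non-negative solutions to x_1+…+x_3 = 6 is C(8,2) = 28.
Subtract solutions that violate a single cap (substitute x_i' = x_i − (cap_i+1)): x_1 ≥ 5 gives C(3,2) = 3; x_2 ≥ 5 gives C(3,2) = 3; x_3 ≥ 4 gives C(4,2) = 6. Together 12.
No two caps can be exceeded simultaneously, so the pair terms are all 0.
By inclusion–exclusion the count is 28 − 12 + 0 = 16.

16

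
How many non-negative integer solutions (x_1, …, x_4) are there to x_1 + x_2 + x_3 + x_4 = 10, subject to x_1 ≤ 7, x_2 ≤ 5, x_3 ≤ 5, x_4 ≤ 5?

By stars and bars, unrestricted non-negative solutions to x_1+…+x_4 = 10 number C(10+3,3) = 286.
Subtract solutions that violate a single cap (substitute x_i' = x_i − (cap_i+1)): x_1 ≥ 8 gives C(5,3) = 10; x_2 ≥ 6 gives C(7,3) = 35; x_3 ≥ 6 gives C(7,3) = 35; x_4 ≥ 6 gives C(7,3) = 35. Together 115.
No two caps can be exceeded simultaneously, so the pair terms are all 0.
By inclusion–exclusion the count is 286 − 115 + 0 = 171.

171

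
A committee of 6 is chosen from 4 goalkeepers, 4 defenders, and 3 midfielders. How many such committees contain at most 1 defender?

Split by how many defenders are chosen (0 through 1).
Sum: C(4,0)·C(7,6) + C(4,1)·C(7,5) = 7 + 84 = 91.

91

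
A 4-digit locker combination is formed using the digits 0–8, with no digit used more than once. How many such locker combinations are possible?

3024

This is a permutation of 4 out of 9: P(9,4) = 9!/5!.
That product is 9 × 8 × 7 × 6 = 3024.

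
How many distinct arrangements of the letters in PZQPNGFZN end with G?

With the last slot taken by G, it remains to arrange the other 8 letters (PZQPNFZN).
Those 8 letters have N appearing twice, P appearing twice, and Z appearing twice, giving (8)!/(2!·2!·2!) = 5040.

5040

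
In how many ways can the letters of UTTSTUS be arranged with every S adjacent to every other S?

60

Treat the 2 copies of S as a single block. The multiset to arrange is then {SS, T, T, T, U, U}, 6 items in all.
That gives (6)!/(3!·2!) = 60 arrangements.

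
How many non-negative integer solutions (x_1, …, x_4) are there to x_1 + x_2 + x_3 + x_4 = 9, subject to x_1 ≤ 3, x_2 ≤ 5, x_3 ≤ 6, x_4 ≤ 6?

124

By stars and bars, unrestricted non-negative solutions to x_1+…+x_4 = 9 number C(9+3,3) = 220.
Subtract solutions that violate a single cap (substitute x_i' = x_i − (cap_i+1)): x_1 ≥ 4 gives C(8,3) = 56; x_2 ≥ 6 gives C(6,3) = 20; x_3 ≥ 7 gives C(5,3) = 10; x_4 ≥ 7 gives C(5,3) = 10. Together 96.
No two caps can be exceeded simultaneously, so the pair terms are all 0.
By inclusion–exclusion the count is 220 − 96 + 0 = 124.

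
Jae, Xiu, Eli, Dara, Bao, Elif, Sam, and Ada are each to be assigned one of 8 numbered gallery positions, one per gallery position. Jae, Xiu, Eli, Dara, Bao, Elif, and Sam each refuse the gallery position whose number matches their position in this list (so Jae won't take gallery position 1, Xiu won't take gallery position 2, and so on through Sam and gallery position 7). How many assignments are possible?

16687

Let Aᵢ (for 1 ≤ i ≤ 7) be the placements that put person i in their forbidden gallery position. Any j of these fix j positions, leaving (8−j)! ways to fill the rest, and there are C(7,j) ways to pick which j.
By inclusion–exclusion, the number of valid placements is Σ_{j=0}^{7} (−1)^j C(7,j)·(8−j)!.
Computing: 40320 − 35280 + 15120 − 4200 + 840 − 126 + 14 − 1 = 16687.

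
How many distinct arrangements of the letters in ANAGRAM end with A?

360

Fix A in the last position and arrange the remaining 6 letters.
Those 6 letters have A appearing twice, giving (6)!/(2!) = 360.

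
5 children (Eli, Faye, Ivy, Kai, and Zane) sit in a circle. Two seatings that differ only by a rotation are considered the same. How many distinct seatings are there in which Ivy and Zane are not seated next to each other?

12

Without the restriction there are (4)! = 24 seatings.
Seatings with Ivy beside Zane: treat them as a block with 2 internal orders, giving 2 × (3)! = 12.
Subtracting, 24 − 12 = 12.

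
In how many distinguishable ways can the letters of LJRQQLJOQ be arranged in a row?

The 9 letters of LJRQQLJOQ have repeats: J appearing twice, L appearing twice, and Q appearing 3 times.
The number of distinct arrangements is 9!/(3!·2!·2!) = 362880/24 = 15120.

15120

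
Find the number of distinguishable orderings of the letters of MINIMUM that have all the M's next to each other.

60

Treat the 3 copies of M as a single block. The multiset to arrange is then {MMM, I, I, N, U}, 5 items in all.
That gives (5)!/(2!) = 60 arrangements.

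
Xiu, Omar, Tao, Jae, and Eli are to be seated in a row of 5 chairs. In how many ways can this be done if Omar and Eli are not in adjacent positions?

72

Of the 5! = 120 arrangements, those with Omar and Eli adjacent number 2 × 4! = 48 (treat the pair as a block with 2 internal orders).
Complementary counting: 120 − 48 = 72.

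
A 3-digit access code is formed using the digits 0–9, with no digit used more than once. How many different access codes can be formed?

Choose and order 3 of the 10 symbols: the first digit has 10 options, the next 9, then 8.
That product is 10 × 9 × 8 = 720.

720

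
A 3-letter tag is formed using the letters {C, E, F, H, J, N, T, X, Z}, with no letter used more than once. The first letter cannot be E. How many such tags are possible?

The first letter has 9−1 = 8 choices (anything except E).
The remaining 2 letters are filled from the other 8 symbols without repetition: 8 × 7 = 56.
Total: 8 × 56 = 448.

448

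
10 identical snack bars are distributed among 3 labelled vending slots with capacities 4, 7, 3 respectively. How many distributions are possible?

14

Without the upper bounds there are C(12,2) = 66 ways to split 10 among 3 vending slots.
Subtract solutions that violate a single cap (substitute x_i' = x_i − (cap_i+1)): x_1 ≥ 5 gives C(7,2) = 21; x_2 ≥ 8 gives C(4,2) = 6; x_3 ≥ 4 gives C(8,2) = 28. Together 55.
Add back pairs where two caps are both exceeded: 0 + 3 + 0 = 3.
By inclusion–exclusion the count is 66 − 55 + 3 = 14.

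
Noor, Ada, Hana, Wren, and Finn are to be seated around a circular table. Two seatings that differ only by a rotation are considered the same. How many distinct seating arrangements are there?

Seat Noor anywhere (absorbing the rotational symmetry), then permute the other 4: (4)! = 24.

24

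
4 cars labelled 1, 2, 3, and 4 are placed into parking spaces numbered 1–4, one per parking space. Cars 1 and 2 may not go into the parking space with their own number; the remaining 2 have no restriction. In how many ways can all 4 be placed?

14

Let Aᵢ (for i ∈ {1, 2}) be the placements that put car i in its forbidden parking space. Any j of these fix j positions, leaving (4−j)! ways to fill the rest, and there are C(2,j) ways to pick which j.
By inclusion–exclusion, the number of valid placements is Σ_{j=0}^{2} (−1)^j C(2,j)·(4−j)!.
Computing: 24 − 12 + 2 = 14.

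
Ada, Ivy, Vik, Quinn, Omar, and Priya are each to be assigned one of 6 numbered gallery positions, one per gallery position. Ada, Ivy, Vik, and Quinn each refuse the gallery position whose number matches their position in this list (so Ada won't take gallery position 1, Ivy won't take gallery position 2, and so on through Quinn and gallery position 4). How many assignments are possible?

362

Let Aᵢ (for 1 ≤ i ≤ 4) be the placements that put person i in their forbidden gallery position. Any j of these fix j positions, leaving (6−j)! ways to fill the rest, and there are C(4,j) ways to pick which j.
By inclusion–exclusion, the number of valid placements is Σ_{j=0}^{4} (−1)^j C(4,j)·(6−j)!.
Computing: 720 − 480 + 144 − 24 + 2 = 362.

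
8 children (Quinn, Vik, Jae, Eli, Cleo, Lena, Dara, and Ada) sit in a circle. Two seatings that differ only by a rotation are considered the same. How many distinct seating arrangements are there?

5040

Fix one person's seat to break rotational symmetry; the remaining 7 people can be arranged in (7)! = 5040 ways.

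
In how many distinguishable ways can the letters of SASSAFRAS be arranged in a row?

2520

Letter multiplicities in SASSAFRAS: A×3, F×1, R×1, S×4.
Dividing 9! = 362880 by 4!·3! = 144 for the repeated letters gives 2520.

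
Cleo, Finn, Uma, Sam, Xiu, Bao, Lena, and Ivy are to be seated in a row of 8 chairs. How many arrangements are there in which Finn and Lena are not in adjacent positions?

There are 8! = 40320 arrangements in all. If Finn and Lena are adjacent, merging them into one block gives 2·(7)! = 10080 arrangements.
So 40320 − 10080 = 30240 arrangements keep them apart.

30240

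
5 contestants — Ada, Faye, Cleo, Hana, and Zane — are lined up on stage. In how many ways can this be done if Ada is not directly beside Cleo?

Of the 5! = 120 arrangements, those with Ada and Cleo adjacent number 2 × 4! = 48 (treat the pair as a block with 2 internal orders).
So 120 − 48 = 72 arrangements keep them apart.

72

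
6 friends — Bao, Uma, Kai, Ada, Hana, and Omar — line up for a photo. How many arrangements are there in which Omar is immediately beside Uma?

240

Place the 4 others and the Omar-Uma pair as 5 objects in a line; the pair has 2 internal arrangements.
That gives 2 × 5! = 2 × 120 = 240.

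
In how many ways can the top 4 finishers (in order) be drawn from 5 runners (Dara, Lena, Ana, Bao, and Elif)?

120

There are 5 choices for 1st place, 4 for 2nd, and so on down to 2 for position 4.
That gives 5 × 4 × 3 × 2 = 120.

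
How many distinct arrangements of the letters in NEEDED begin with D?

20

With the first slot taken by D, it remains to arrange the other 5 letters (NEEED).
Those 5 letters have E appearing 3 times, giving (5)!/(3!) = 20.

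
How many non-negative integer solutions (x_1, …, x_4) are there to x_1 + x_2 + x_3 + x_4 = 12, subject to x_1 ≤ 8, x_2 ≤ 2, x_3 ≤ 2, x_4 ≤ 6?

45

Without the upper bounds there are C(15,3) = 455 ways to split 12 among 4 variables.
Subtract solutions that violate a single cap (substitute x_i' = x_i − (cap_i+1)): x_1 ≥ 9 gives C(6,3) = 20; x_2 ≥ 3 gives C(12,3) = 220; x_3 ≥ 3 gives C(12,3) = 220; x_4 ≥ 7 gives C(8,3) = 56. Together 516.
Add back pairs where two caps are both exceeded: 1 + 1 + 0 + 84 + 10 + 10 = 106.
By inclusion–exclusion the count is 455 − 516 + 106 = 45.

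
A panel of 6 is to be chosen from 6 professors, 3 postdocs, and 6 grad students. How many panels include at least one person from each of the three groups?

With no constraint there are C(15,6) = 5005 possible selections.
Subtract selections that omit an entire group: no professors → C(9,6) = 84; no postdocs → C(12,6) = 924; no grad students → C(9,6) = 84.
Add back selections omitting two groups (i.e. drawn from a single group): C(6,6) + C(3,6) + C(6,6) = 2.
By inclusion–exclusion: 5005 − 1092 + 2 = 3915.

3915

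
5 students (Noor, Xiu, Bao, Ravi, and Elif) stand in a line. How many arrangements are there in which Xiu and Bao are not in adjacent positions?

72

Of the 5! = 120 arrangements, those with Xiu and Bao adjacent number 2 × 4! = 48 (treat the pair as a block with 2 internal orders).
Complementary counting: 120 − 48 = 72.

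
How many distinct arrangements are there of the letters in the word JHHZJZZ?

JHHZJZZ has 7 letters with H appearing twice, J appearing twice, and Z appearing 3 times.
Dividing 7! = 5040 by 3!·2!·2! = 24 for the repeated letters gives 210.

210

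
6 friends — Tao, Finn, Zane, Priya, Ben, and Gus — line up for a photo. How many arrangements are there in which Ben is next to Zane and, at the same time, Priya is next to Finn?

96

Treat {Ben,Zane} as one block (2 orders) and {Priya,Finn} as another (2 orders).
That leaves 4 units to arrange: 2 × 2 × 4! = 4 × 24 = 96.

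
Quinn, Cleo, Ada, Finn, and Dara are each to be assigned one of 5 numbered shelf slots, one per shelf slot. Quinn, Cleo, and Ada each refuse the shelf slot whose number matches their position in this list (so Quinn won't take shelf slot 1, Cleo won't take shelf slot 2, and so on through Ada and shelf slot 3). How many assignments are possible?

Let Aᵢ (for i ∈ {1, 2, 3}) be the placements that put person i in their forbidden shelf slot. Any j of these fix j positions, leaving (5−j)! ways to fill the rest, and there are C(3,j) ways to pick which j.
By inclusion–exclusion, the number of valid placements is Σ_{j=0}^{3} (−1)^j C(3,j)·(5−j)!.
Computing: 120 − 72 + 18 − 2 = 64.

64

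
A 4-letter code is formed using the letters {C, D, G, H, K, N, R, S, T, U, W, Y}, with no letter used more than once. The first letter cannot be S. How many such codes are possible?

10890

The first letter has 12−1 = 11 choices (anything except S).
The remaining 3 letters are filled from the other 11 symbols without repetition: 11 × 10 × 9 = 990.
Total: 11 × 990 = 10890.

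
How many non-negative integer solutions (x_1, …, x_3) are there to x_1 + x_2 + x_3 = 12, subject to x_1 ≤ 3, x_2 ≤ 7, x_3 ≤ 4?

6

Without the upper bounds there are C(14,2) = 91 ways to split 12 among 3 variables.
Subtract solutions that violate a single cap (substitute x_i' = x_i − (cap_i+1)): x_1 ≥ 4 gives C(10,2) = 45; x_2 ≥ 8 gives C(6,2) = 15; x_3 ≥ 5 gives C(9,2) = 36. Together 96.
Add back pairs where two caps are both exceeded: 1 + 10 + 0 = 11.
By inclusion–exclusion the count is 91 − 96 + 11 = 6.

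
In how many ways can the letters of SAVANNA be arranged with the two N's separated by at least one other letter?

There are 7!/(3!·2!) = 420 arrangements of SAVANNA in total.
If the two N's are adjacent, glue them into one block, leaving 6 items to arrange: (6)!/(3!) = 120 ways.
Subtracting, 420 − 120 = 300 arrangements keep the N's apart.

300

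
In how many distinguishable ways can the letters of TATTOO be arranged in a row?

60

The 6 letters of TATTOO have repeats: O appearing twice and T appearing 3 times.
Dividing 6! = 720 by 3!·2! = 12 for the repeated letters gives 60.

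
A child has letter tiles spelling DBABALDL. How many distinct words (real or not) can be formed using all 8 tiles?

Letter multiplicities in DBABALDL: A×2, B×2, D×2, L×2.
Dividing 8! = 40320 by 2!·2!·2!·2! = 16 for the repeated letters gives 2520.

2520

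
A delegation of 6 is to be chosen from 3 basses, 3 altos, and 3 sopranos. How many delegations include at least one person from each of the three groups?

Unrestricted: C(9,6) = 84 ways to pick any 6 of the 9.
Selections missing a whole group: no basses → C(6,6) = 1; no altos → C(6,6) = 1; no sopranos → C(6,6) = 1.
Add back selections omitting two groups (i.e. drawn from a single group): C(3,6) + C(3,6) + C(3,6) = 0.
By inclusion–exclusion: 84 − 3 + 0 = 81.

81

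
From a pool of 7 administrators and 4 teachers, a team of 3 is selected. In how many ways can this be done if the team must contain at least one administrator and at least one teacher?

With no constraint there are C(11,3) = 165 possible selections.
Selections missing a whole group: no administrators → C(4,3) = 4; no teachers → C(7,3) = 35.
Both groups omitted at once is impossible, so 165 − 39 = 126.

126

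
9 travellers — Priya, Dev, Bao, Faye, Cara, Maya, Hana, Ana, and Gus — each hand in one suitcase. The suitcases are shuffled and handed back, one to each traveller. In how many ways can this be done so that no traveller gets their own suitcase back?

133496

Let Aᵢ be the assignments in which traveller i gets their own suitcase. We want the size of the complement of A₁∪…∪A_9.
By inclusion–exclusion this is Σ_{j=0}^{9} (−1)^j C(9,j)·(9−j)!.
Computing: 362880 − 362880 + 181440 − 60480 + 15120 − 3024 + 504 − 72 + 9 − 1 = 133496.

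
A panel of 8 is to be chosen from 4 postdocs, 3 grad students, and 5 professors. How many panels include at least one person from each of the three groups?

485

Total 8-person selections from all 12: C(12,8) = 495.
Subtract selections that omit an entire group: no postdocs → C(8,8) = 1; no grad students → C(9,8) = 9; no professors → C(7,8) = 0.
Add back selections omitting two groups (i.e. drawn from a single group): C(4,8) + C(3,8) + C(5,8) = 0.
By inclusion–exclusion: 495 − 10 + 0 = 485.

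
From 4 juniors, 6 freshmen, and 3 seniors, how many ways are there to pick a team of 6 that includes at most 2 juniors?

1344

Split by how many juniors are chosen (0 through 2).
Sum: C(4,0)·C(9,6) + C(4,1)·C(9,5) + C(4,2)·C(9,4) = 84 + 504 + 756 = 1344.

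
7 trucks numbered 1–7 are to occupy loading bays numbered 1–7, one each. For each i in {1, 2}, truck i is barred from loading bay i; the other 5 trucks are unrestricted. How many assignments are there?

3720

Let Aᵢ (for i ∈ {1, 2}) be the placements that put truck i in its forbidden loading bay. Any j of these fix j positions, leaving (7−j)! ways to fill the rest, and there are C(2,j) ways to pick which j.
By inclusion–exclusion, the number of valid placements is Σ_{j=0}^{2} (−1)^j C(2,j)·(7−j)!.
Computing: 5040 − 1440 + 120 = 3720.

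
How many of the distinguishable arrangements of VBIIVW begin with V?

60

With the first slot taken by V, it remains to arrange the other 5 letters (BIIVW).
Those 5 letters have I appearing twice, giving (5)!/(2!) = 60.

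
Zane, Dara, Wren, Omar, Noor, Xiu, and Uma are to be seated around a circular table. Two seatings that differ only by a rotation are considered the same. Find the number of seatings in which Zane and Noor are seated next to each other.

240

Glue Zane and Noor into a block (2 internal orders). Seating 6 units around a circle gives (5)! arrangements.
So 2 × (5)! = 2 × 120 = 240.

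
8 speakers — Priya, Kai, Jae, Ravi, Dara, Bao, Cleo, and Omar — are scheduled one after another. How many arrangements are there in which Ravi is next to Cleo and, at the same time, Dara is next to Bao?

Treat {Ravi,Cleo} as one block (2 orders) and {Dara,Bao} as another (2 orders).
That leaves 6 units to arrange: 2 × 2 × 6! = 4 × 720 = 2880.

2880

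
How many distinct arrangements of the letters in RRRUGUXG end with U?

420

With the last slot taken by U, it remains to arrange the other 7 letters (RRRGUXG).
Those 7 letters have G appearing twice and R appearing 3 times, giving (7)!/(3!·2!) = 420.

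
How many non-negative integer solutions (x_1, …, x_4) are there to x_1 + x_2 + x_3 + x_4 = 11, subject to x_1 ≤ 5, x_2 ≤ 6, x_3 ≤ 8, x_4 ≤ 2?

112

By stars and bars, unrestricted non-negative solutions to x_1+…+x_4 = 11 number C(11+3,3) = 364.
Subtract solutions that violate a single cap (substitute x_i' = x_i − (cap_i+1)): x_1 ≥ 6 gives C(8,3) = 56; x_2 ≥ 7 gives C(7,3) = 35; x_3 ≥ 9 gives C(5,3) = 10; x_4 ≥ 3 gives C(11,3) = 165. Together 266.
Add back pairs where two caps are both exceeded: 0 + 0 + 10 + 0 + 4 + 0 = 14.
By inclusion–exclusion the count is 364 − 266 + 14 = 112.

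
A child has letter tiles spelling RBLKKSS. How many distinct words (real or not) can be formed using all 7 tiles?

RBLKKSS has 7 letters with K appearing twice and S appearing twice.
The number of distinct arrangements is 7!/(2!·2!) = 5040/4 = 1260.

1260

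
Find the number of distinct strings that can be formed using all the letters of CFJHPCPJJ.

15120

Letter multiplicities in CFJHPCPJJ: C×2, F×1, H×1, J×3, P×2.
The number of distinct arrangements is 9!/(3!·2!·2!) = 362880/24 = 15120.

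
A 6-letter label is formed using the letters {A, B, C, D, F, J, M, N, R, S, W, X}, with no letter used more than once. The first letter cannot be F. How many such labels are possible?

The first letter has 12−1 = 11 choices (anything except F).
The remaining 5 letters are filled from the other 11 symbols without repetition: 11 × 10 × 9 × 8 × 7 = 55440.
Total: 11 × 55440 = 609840.

609840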